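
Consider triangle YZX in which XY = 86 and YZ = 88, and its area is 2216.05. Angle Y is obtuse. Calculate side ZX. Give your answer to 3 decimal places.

165.556

From area = ½·XY·YZ·sin Y, we get sin Y = 2·area/(XY·YZ) ≈ 0.58564.
Taking the obtuse solution, ∠Y ≈ 144.15°.
Law of cosines then gives ZX ≈ 165.56.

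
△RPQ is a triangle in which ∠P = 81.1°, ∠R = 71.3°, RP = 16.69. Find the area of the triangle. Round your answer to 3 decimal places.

281.326

The third angle is ∠Q = 180° − ∠R − ∠P = 27.60°.
Law of sines: PQ = RP·sin R/sin Q ≈ 34.123.
Law of sines: QR = RP·sin P/sin Q ≈ 35.591.
Area = ½·RP·PQ·sin P ≈ 281.33.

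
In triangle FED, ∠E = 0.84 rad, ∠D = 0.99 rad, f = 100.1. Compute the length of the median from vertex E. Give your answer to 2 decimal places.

The third angle is ∠F = π − ∠E − ∠D = 1.312 rad.
Law of sines: e = f·sin E/sin F ≈ 77.115.
Law of sines: d = f·sin D/sin F ≈ 86.578.
Median from E: ½√(2·d² + 2·f² − e²) ≈ 85.272.

m_E ≈ 85.27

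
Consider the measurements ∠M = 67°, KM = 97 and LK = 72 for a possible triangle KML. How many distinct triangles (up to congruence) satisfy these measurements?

0

KM·sin M = 97·sin(67°) ≈ 89.29.
Since LK = 72 < 89.29 = KM sin M, no triangle exists.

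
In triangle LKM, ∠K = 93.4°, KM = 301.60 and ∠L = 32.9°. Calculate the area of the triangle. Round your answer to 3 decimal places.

The third angle is ∠M = 180° − ∠L − ∠K = 53.70°.
Law of sines: ML = KM·sin K/sin L ≈ 554.28.
Law of sines: LK = KM·sin M/sin L ≈ 447.5.
Area = ½·KM·ML·sin M ≈ 67363.

67363.499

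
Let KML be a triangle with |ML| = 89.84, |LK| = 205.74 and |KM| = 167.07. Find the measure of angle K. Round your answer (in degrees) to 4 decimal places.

∠K ≈ 25.2647°

By the law of cosines, cos K = (|LK|² + |KM|² − |ML|²) / (2·|LK|·|KM|) ≈ 0.90435, so ∠K ≈ 25.26°.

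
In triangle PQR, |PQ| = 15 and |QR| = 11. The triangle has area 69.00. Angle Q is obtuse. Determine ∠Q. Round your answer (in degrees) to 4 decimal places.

From area = ½·|PQ|·|QR|·sin Q, we get sin Q = 2·area/(|PQ|·|QR|) ≈ 0.83636.
Taking the obtuse solution, ∠Q ≈ 123.24°.

∠Q ≈ 123.2419°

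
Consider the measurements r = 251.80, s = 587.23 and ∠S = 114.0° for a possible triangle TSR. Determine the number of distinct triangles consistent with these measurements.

r·sin S = 251.80·sin(114.0°) ≈ 230.
Since ∠S is not acute, a triangle exists only if s > r; here s > r, so there is exactly one triangle.

1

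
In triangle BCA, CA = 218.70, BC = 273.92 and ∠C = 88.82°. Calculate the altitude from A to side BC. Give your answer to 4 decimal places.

h_A ≈ 218.6536

By the law of cosines, AB² = BC² + CA² − 2·BC·CA·cos C = 1.2039e+05, so AB ≈ 346.98.
Area = ½·BC·CA·sin C ≈ 29947.
The altitude from A has length 2·area/BC ≈ 218.65.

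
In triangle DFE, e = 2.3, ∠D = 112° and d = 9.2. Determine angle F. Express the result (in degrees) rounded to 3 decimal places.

Law of sines: sin E = e·sin D/d ≈ 0.23180.
Since d ≥ e, only the acute value applies: ∠E ≈ 13.40°.
Then ∠F = 180° − ∠D − ∠E ≈ 54.60°.

∠F ≈ 54.597°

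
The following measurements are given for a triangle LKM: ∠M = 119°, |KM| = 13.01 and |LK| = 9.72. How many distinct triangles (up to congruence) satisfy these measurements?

0

|KM|·sin M = 13.01·sin(119°) ≈ 11.38.
Since ∠M is not acute, a triangle exists only if |LK| > |KM|; here |LK| ≤ |KM|, so there is no triangle.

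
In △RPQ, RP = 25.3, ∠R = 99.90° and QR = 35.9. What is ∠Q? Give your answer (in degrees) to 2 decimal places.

31.77

By the law of cosines, PQ² = QR² + RP² − 2·QR·RP·cos R = 2241.2, so PQ ≈ 47.341.
Law of cosines again: cos Q = (PQ² + QR² − RP²)/(2·PQ·QR) ≈ 0.85020, so ∠Q ≈ 31.77°.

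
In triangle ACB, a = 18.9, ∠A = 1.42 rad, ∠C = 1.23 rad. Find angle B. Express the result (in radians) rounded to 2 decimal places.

The third angle is ∠B = π − ∠A − ∠C = 0.492 rad.

∠B ≈ 0.49 rad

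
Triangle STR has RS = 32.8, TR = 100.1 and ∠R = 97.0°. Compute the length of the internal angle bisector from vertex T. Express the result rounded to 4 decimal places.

By the law of cosines, ST² = TR² + RS² − 2·TR·RS·cos R = 11896, so ST ≈ 109.07.
Law of cosines again: cos T = (ST² + TR² − RS²)/(2·ST·TR) ≈ 0.95441, so ∠T ≈ 17.37°.
The bisector from T has length 2·ST·TR·cos(∠T/2)/(ST+TR) ≈ 103.2.

103.1958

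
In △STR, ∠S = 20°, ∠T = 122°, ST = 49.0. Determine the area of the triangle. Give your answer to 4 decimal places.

565.5778

The third angle is ∠R = 180° − ∠S − ∠T = 38.00°.
Law of sines: TR = ST·sin S/sin R ≈ 27.221.
Law of sines: RS = ST·sin T/sin R ≈ 67.495.
Area = ½·ST·TR·sin T ≈ 565.58.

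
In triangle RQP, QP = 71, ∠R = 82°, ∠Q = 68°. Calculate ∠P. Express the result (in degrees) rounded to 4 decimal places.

The third angle is ∠P = 180° − ∠R − ∠Q = 30.00°.

30.0000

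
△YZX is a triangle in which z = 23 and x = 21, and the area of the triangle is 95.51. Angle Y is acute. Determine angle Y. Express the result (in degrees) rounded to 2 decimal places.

From area = ½·z·x·sin Y, we get sin Y = 2·area/(z·x) ≈ 0.39549.
Taking the acute solution, ∠Y ≈ 23.30°.

23.30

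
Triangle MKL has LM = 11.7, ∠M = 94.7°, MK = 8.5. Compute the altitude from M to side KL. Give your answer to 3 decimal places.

6.601

By the law of cosines, KL² = LM² + MK² − 2·LM·MK·cos M = 225.44, so KL ≈ 15.015.
Area = ½·LM·MK·sin M ≈ 49.558.
The altitude from M has length 2·area/KL ≈ 6.6013.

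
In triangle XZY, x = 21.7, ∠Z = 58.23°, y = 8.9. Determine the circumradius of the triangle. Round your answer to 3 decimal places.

By the law of cosines, z² = y² + x² − 2·y·x·cos Z = 346.73, so z ≈ 18.621.
Area = ½·y·x·sin Z ≈ 82.097.
Circumradius = z/(2 sin Z) ≈ 10.951.

R ≈ 10.951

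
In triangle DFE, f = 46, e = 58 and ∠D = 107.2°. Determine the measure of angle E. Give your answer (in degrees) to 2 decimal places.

41.26

By the law of cosines, d² = f² + e² − 2·f·e·cos D = 7057.9, so d ≈ 84.011.
Law of cosines again: cos E = (d² + f² − e²)/(2·d·f) ≈ 0.75170, so ∠E ≈ 41.26°.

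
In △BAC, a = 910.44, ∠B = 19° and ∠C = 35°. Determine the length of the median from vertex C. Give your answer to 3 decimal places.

614.334

The third angle is ∠A = 180° − ∠C − ∠B = 126.00°.
Law of sines: b = a·sin B/sin A ≈ 366.38.
Law of sines: c = a·sin C/sin A ≈ 645.48.
Median from C: ½√(2·b² + 2·a² − c²) ≈ 614.33.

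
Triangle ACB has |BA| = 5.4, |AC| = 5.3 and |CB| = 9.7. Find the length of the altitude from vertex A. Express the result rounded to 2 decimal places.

2.26

Semiperimeter s = (9.7 + 5.4 + 5.3)/2 = 10.2.
Heron's formula: area = √(10.2·0.5·4.8·4.9) ≈ 10.952.
The altitude from A has length 2·area/|CB| ≈ 2.2582.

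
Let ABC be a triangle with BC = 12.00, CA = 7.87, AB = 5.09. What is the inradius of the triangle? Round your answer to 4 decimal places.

Semiperimeter s = (12 + 7.87 + 5.09)/2 = 12.48.
Heron's formula: area = √(12.48·0.48·4.61·7.39) ≈ 14.286.
Inradius = area/s = 14.286/12.48 ≈ 1.1447.

r ≈ 1.1447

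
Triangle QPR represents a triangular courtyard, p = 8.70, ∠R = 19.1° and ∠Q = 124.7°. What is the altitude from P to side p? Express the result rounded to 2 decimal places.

The third angle is ∠P = 180° − ∠R − ∠Q = 36.20°.
Law of sines: q = p·sin Q/sin P ≈ 12.111.
Law of sines: r = p·sin R/sin P ≈ 4.8201.
Area = ½·p·q·sin R ≈ 17.238.
The altitude from P has length 2·area/p ≈ 3.9628.

h_P ≈ 3.96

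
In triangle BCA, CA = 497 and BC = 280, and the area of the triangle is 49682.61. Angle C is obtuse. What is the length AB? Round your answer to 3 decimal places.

From area = ½·BC·CA·sin C, we get sin C = 2·area/(BC·CA) ≈ 0.71404.
Taking the obtuse solution, ∠C ≈ 134.44°.
Law of cosines then gives AB ≈ 721.29.

721.293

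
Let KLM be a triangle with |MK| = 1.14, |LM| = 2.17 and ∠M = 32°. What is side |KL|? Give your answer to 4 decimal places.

1.3464

By the law of cosines, |KL|² = |LM|² + |MK|² − 2·|LM|·|MK|·cos M = 1.8127, so |KL| ≈ 1.3464.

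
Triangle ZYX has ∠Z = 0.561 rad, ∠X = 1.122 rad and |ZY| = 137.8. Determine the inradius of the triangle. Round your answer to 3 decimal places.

The third angle is ∠Y = π − ∠X − ∠Z = 1.459 rad.
Law of sines: |YX| = |ZY|·sin Z/sin X ≈ 81.372.
Law of sines: |XZ| = |ZY|·sin Y/sin X ≈ 151.98.
Area = ½·|ZY|·|YX|·sin Y ≈ 5571.3.
Semiperimeter s = (81.372+151.98+137.8)/2 = 185.58.
Inradius = area/s = 5571.3/185.58 ≈ 30.021.

r ≈ 30.021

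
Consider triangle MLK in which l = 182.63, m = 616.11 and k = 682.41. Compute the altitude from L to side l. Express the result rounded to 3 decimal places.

598.953

Semiperimeter s = (616.11 + 182.63 + 682.41)/2 = 740.58.
Heron's formula: area = √(740.58·124.47·557.95·58.165) ≈ 54693.
The altitude from L has length 2·area/l ≈ 598.95.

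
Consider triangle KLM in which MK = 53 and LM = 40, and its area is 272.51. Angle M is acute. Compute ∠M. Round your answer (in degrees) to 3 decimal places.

∠M ≈ 14.897°

From area = ½·LM·MK·sin M, we get sin M = 2·area/(LM·MK) ≈ 0.25708.
Taking the acute solution, ∠M ≈ 14.90°.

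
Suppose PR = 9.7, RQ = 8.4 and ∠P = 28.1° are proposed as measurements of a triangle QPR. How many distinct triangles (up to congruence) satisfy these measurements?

PR·sin P = 9.7·sin(28.1°) ≈ 4.569.
Since PR sin P < RQ < PR (4.569 < 8.4 < 9.7), two triangles exist.

2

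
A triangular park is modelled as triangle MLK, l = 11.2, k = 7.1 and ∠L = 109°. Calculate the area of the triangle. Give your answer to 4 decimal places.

area ≈ 22.3333

Law of sines: sin K = k·sin L/l ≈ 0.59939.
Since l ≥ k, only the acute value applies: ∠K ≈ 36.83°.
Then ∠M = 180° − ∠L − ∠K ≈ 34.17°.
Law of sines gives m = l·sin M/sin L ≈ 6.6536.
Area = ½·l·k·sin M ≈ 22.333.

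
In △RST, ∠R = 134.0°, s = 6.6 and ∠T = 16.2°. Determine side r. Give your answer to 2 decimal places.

9.55

The third angle is ∠S = 180° − ∠T − ∠R = 29.80°.
Law of sines: r = s·sin R/sin S ≈ 9.5531.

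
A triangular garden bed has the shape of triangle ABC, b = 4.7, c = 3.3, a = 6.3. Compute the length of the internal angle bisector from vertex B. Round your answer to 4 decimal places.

By the law of cosines, cos B = (c² + a² − b²) / (2·c·a) ≈ 0.68519, so ∠B ≈ 46.75°.
The bisector from B has length 2·c·a·cos(∠B/2)/(c+a) ≈ 3.9758.

t_B ≈ 3.9758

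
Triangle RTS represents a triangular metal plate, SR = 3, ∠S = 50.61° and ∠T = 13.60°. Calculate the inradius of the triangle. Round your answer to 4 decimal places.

The third angle is ∠R = 180° − ∠T − ∠S = 115.79°.
Law of sines: TS = SR·sin R/sin T ≈ 11.487.
Law of sines: RT = SR·sin S/sin T ≈ 9.8601.
Area = ½·SR·TS·sin S ≈ 13.317.
Semiperimeter s = (11.487+3+9.8601)/2 = 12.174.
Inradius = area/s = 13.317/12.174 ≈ 1.0939.

r ≈ 1.0939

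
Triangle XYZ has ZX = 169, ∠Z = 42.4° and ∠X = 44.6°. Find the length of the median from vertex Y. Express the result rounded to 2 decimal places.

80.19

The third angle is ∠Y = 180° − ∠Z − ∠X = 93.00°.
Law of sines: YZ = ZX·sin X/sin Y ≈ 118.83.
Law of sines: XY = ZX·sin Z/sin Y ≈ 114.11.
Median from Y: ½√(2·XY² + 2·YZ² − ZX²) ≈ 80.191.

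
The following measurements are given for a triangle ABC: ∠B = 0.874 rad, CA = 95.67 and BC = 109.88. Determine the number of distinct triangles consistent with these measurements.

BC·sin B = 109.88·sin(0.874 rad) ≈ 84.27.
Since BC sin B < CA < BC (84.27 < 95.67 < 109.88), two triangles exist.

2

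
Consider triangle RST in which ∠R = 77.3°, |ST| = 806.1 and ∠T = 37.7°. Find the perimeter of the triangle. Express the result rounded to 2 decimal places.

perimeter ≈ 2060.31

The third angle is ∠S = 180° − ∠T − ∠R = 65.00°.
Law of sines: |TR| = |ST|·sin S/sin R ≈ 748.9.
Law of sines: |RS| = |ST|·sin T/sin R ≈ 505.31.
Semiperimeter s = (806.1+748.9+505.31)/2 = 1030.2.
Perimeter = 806.1 + 748.9 + 505.31 = 2060.3.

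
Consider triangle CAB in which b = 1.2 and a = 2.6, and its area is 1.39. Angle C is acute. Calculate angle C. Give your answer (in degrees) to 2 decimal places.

From area = ½·a·b·sin C, we get sin C = 2·area/(a·b) ≈ 0.89103.
Taking the acute solution, ∠C ≈ 63.00°.

63.00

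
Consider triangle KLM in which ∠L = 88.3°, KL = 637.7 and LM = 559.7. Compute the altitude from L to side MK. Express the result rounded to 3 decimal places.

By the law of cosines, MK² = KL² + LM² − 2·KL·LM·cos L = 6.9875e+05, so MK ≈ 835.91.
Area = ½·KL·LM·sin L ≈ 1.7838e+05.
The altitude from L has length 2·area/MK ≈ 426.8.

426.796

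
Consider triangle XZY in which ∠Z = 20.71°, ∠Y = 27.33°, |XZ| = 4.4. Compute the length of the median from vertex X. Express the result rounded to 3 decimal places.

m_X ≈ 1.651

The third angle is ∠X = 180° − ∠Z − ∠Y = 131.96°.
Law of sines: |ZY| = |XZ|·sin X/sin Y ≈ 7.1265.
Law of sines: |YX| = |XZ|·sin Z/sin Y ≈ 3.3891.
Median from X: ½√(2·|YX|² + 2·|XZ|² − |ZY|²) ≈ 1.6512.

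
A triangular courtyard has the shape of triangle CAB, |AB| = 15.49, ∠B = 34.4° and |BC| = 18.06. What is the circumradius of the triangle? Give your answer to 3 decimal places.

By the law of cosines, |CA|² = |AB|² + |BC|² − 2·|AB|·|BC|·cos B = 104.45, so |CA| ≈ 10.22.
Area = ½·|AB|·|BC|·sin B ≈ 79.025.
Circumradius = |CA|/(2 sin B) ≈ 9.045.

R ≈ 9.045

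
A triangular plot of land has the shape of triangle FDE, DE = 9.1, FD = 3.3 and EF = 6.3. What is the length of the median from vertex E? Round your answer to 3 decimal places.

m_E ≈ 7.650

Median from E: ½√(2·DE² + 2·EF² − FD²) ≈ 7.6503.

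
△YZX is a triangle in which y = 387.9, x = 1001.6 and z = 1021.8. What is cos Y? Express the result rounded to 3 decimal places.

By the law of cosines, cos Y = (z² + x² − y²) / (2·z·x) ≈ 0.92669, so ∠Y ≈ 22.08°.

0.927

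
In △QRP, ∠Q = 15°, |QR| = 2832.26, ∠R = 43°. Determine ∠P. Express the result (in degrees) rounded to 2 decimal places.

∠P ≈ 122.00°

The third angle is ∠P = 180° − ∠Q − ∠R = 122.00°.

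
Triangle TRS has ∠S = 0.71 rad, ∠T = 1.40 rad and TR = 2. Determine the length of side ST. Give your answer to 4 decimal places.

The third angle is ∠R = π − ∠S − ∠T = 1.032 rad.
Law of sines: ST = TR·sin R/sin S ≈ 2.6329.

2.6329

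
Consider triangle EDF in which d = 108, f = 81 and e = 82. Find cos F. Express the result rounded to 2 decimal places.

0.67

By the law of cosines, cos F = (e² + d² − f²) / (2·e·d) ≈ 0.66774, so ∠F ≈ 48.11°.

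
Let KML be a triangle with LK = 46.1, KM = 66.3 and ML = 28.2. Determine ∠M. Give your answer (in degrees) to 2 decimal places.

34.93

By the law of cosines, cos M = (KM² + ML² − LK²) / (2·KM·ML) ≈ 0.81986, so ∠M ≈ 34.93°.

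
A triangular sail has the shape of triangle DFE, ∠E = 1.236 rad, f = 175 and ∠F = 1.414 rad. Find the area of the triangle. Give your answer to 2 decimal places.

The third angle is ∠D = π − ∠F − ∠E = 0.492 rad.
Law of sines: d = f·sin D/sin F ≈ 83.631.
Law of sines: e = f·sin E/sin F ≈ 167.34.
Area = ½·f·d·sin E ≈ 6911.4.

6911.44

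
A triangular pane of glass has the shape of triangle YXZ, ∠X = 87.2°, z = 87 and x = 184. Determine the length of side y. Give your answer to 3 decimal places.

166.438

Law of sines: sin Z = z·sin X/x ≈ 0.47226.
Since x ≥ z, only the acute value applies: ∠Z ≈ 28.18°.
Then ∠Y = 180° − ∠X − ∠Z ≈ 64.62°.
Law of sines gives y = x·sin Y/sin X ≈ 166.44.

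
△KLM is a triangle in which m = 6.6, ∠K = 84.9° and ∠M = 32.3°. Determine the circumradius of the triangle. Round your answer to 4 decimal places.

6.1757

The third angle is ∠L = 180° − ∠M − ∠K = 62.80°.
Law of sines: k = m·sin K/sin M ≈ 12.303.
Law of sines: l = m·sin L/sin M ≈ 10.986.
Circumradius = m/(2 sin M) ≈ 6.1757.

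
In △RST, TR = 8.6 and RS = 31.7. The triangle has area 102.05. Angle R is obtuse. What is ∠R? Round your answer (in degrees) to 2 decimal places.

From area = ½·TR·RS·sin R, we get sin R = 2·area/(TR·RS) ≈ 0.74866.
Taking the obtuse solution, ∠R ≈ 131.53°.

∠R ≈ 131.53°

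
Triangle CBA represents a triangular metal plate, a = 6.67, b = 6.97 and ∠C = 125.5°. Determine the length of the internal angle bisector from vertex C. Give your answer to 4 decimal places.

By the law of cosines, c² = b² + a² − 2·b·a·cos C = 147.06, so c ≈ 12.127.
The bisector from C has length 2·b·a·cos(∠C/2)/(b+a) ≈ 3.1212.

3.1212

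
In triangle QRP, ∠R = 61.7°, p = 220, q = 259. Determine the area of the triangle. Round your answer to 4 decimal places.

area ≈ 25084.7998

Area = ½·p·q·sin R ≈ 25085.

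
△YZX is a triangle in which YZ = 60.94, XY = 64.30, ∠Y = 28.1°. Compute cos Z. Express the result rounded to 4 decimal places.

cos Z ≈ 0.1380

By the law of cosines, ZX² = XY² + YZ² − 2·XY·YZ·cos Y = 935.05, so ZX ≈ 30.579.
Law of cosines again: cos Z = (YZ² + ZX² − XY²)/(2·YZ·ZX) ≈ 0.13798, so ∠Z ≈ 82.07°.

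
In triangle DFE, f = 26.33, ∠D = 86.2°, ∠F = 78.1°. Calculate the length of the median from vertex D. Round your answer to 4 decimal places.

13.8897

The third angle is ∠E = 180° − ∠D − ∠F = 15.70°.
Law of sines: d = f·sin D/sin F ≈ 26.849.
Law of sines: e = f·sin E/sin F ≈ 7.2814.
Median from D: ½√(2·f² + 2·e² − d²) ≈ 13.89.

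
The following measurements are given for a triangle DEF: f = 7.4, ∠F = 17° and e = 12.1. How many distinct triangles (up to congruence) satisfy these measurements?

e·sin F = 12.1·sin(17°) ≈ 3.538.
Since e sin F < f < e (3.538 < 7.4 < 12.1), two triangles exist.

2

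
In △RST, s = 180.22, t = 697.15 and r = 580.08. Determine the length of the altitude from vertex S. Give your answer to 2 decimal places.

480.67

Semiperimeter p = (580.08 + 180.22 + 697.15)/2 = 728.73.
Heron's formula: area = √(728.73·148.64·548.5·31.575) ≈ 43313.
The altitude from S has length 2·area/s ≈ 480.67.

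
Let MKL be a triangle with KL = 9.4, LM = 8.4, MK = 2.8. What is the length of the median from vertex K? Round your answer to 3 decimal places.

5.519

Median from K: ½√(2·MK² + 2·KL² − LM²) ≈ 5.5191.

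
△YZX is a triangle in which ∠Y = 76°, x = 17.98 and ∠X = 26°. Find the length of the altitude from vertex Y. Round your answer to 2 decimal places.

The third angle is ∠Z = 180° − ∠X − ∠Y = 78.00°.
Law of sines: y = x·sin Y/sin X ≈ 39.797.
Law of sines: z = x·sin Z/sin X ≈ 40.119.
Area = ½·x·y·sin Z ≈ 349.96.
The altitude from Y has length 2·area/y ≈ 17.587.

17.59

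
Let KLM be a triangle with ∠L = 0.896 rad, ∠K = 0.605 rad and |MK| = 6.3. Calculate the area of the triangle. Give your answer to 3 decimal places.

area ≈ 14.420

The third angle is ∠M = π − ∠K − ∠L = 1.641 rad.
Law of sines: |LM| = |MK|·sin K/sin L ≈ 4.5889.
Law of sines: |KL| = |MK|·sin M/sin L ≈ 8.0486.
Area = ½·|MK|·|LM|·sin M ≈ 14.42.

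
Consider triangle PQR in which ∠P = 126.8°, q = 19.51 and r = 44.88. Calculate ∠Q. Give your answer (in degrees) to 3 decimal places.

By the law of cosines, p² = q² + r² − 2·q·r·cos P = 3443.9, so p ≈ 58.685.
Law of cosines again: cos Q = (r² + p² − q²)/(2·r·p) ≈ 0.96392, so ∠Q ≈ 15.44°.

∠Q ≈ 15.439°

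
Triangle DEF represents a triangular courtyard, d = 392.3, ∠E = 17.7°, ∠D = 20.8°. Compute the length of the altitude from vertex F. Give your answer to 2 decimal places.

h_F ≈ 119.27

The third angle is ∠F = 180° − ∠D − ∠E = 141.50°.
Law of sines: e = d·sin E/sin D ≈ 335.88.
Law of sines: f = d·sin F/sin D ≈ 687.72.
Area = ½·d·e·sin F ≈ 41013.
The altitude from F has length 2·area/f ≈ 119.27.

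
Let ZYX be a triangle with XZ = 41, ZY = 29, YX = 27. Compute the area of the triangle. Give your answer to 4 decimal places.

area ≈ 390.5153

Semiperimeter s = (27 + 41 + 29)/2 = 48.5.
Heron's formula: area = √(48.5·21.5·7.5·19.5) ≈ 390.52.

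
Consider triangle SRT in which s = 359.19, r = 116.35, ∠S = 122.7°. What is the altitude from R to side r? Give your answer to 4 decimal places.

h_R ≈ 237.9213

Law of sines: sin R = r·sin S/s ≈ 0.27258.
Since s ≥ r, only the acute value applies: ∠R ≈ 15.82°.
Then ∠T = 180° − ∠S − ∠R ≈ 41.48°.
Law of sines gives t = s·sin T/sin S ≈ 282.73.
Area = ½·s·r·sin T ≈ 13841.
The altitude from R has length 2·area/r ≈ 237.92.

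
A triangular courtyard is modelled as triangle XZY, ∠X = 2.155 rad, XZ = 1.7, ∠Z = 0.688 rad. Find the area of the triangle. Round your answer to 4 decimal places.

The third angle is ∠Y = π − ∠X − ∠Z = 0.299 rad.
Law of sines: ZY = XZ·sin X/sin Y ≈ 4.8204.
Law of sines: YX = XZ·sin Z/sin Y ≈ 3.6695.
Area = ½·XZ·ZY·sin Z ≈ 2.6018.

area ≈ 2.6018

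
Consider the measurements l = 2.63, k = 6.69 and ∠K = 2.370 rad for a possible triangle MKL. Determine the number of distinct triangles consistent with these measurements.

1

l·sin K = 2.63·sin(2.370 rad) ≈ 1.834.
Since ∠K is not acute, a triangle exists only if k > l; here k > l, so there is exactly one triangle.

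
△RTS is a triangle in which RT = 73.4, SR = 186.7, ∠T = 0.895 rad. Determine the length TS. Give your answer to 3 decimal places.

223.613

Law of sines: sin S = RT·sin T/SR ≈ 0.30673.
Since SR ≥ RT, only the acute value applies: ∠S ≈ 0.312 rad.
Then ∠R = π − ∠T − ∠S ≈ 1.935 rad.
Law of sines gives TS = SR·sin R/sin T ≈ 223.61.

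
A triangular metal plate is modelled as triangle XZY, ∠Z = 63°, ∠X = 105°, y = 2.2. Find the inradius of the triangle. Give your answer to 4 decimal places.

The third angle is ∠Y = 180° − ∠X − ∠Z = 12.00°.
Law of sines: x = y·sin X/sin Y ≈ 10.221.
Law of sines: z = y·sin Z/sin Y ≈ 9.4281.
Area = ½·y·x·sin Z ≈ 10.018.
Semiperimeter s = (10.221+9.4281+2.2)/2 = 10.924.
Inradius = area/s = 10.018/10.924 ≈ 0.91698.

0.9170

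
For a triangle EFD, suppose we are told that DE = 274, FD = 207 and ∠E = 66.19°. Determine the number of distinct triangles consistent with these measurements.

DE·sin E = 274·sin(66.19°) ≈ 250.7.
Since FD = 207 < 250.7 = DE sin E, no triangle exists.

0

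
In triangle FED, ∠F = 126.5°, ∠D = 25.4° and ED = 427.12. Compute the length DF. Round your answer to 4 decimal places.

The third angle is ∠E = 180° − ∠D − ∠F = 28.10°.
Law of sines: DF = ED·sin E/sin F ≈ 250.27.

250.2667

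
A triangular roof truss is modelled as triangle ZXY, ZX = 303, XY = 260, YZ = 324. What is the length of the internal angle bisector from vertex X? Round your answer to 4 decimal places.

By the law of cosines, cos X = (ZX² + XY² − YZ²) / (2·ZX·XY) ≈ 0.34547, so ∠X ≈ 69.79°.
The bisector from X has length 2·ZX·XY·cos(∠X/2)/(ZX+XY) ≈ 229.54.

t_X ≈ 229.5410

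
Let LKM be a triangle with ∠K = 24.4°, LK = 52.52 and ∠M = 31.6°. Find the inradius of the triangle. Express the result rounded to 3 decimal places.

The third angle is ∠L = 180° − ∠K − ∠M = 124.00°.
Law of sines: KM = LK·sin L/sin M ≈ 83.096.
Law of sines: ML = LK·sin K/sin M ≈ 41.406.
Area = ½·LK·KM·sin K ≈ 901.43.
Semiperimeter s = (83.096+41.406+52.52)/2 = 88.511.
Inradius = area/s = 901.43/88.511 ≈ 10.184.

10.184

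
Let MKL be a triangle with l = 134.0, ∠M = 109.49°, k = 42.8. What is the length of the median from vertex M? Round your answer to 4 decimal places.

By the law of cosines, m² = k² + l² − 2·k·l·cos M = 23615, so m ≈ 153.67.
Median from M: ½√(2·k² + 2·l² − m²) ≈ 63.168.

63.1681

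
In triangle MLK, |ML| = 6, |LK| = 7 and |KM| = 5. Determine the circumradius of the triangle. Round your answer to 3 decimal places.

By the law of cosines, cos M = (|KM|² + |ML|² − |LK|²) / (2·|KM|·|ML|) ≈ 0.20000, so ∠M ≈ 78.46°.
Circumradius = |LK|/(2 sin M) ≈ 3.5722.

R ≈ 3.572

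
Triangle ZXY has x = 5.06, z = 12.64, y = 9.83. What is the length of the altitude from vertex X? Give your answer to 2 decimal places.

Semiperimeter s = (12.64 + 5.06 + 9.83)/2 = 13.765.
Heron's formula: area = √(13.765·1.125·8.705·3.935) ≈ 23.031.
The altitude from X has length 2·area/x ≈ 9.1033.

9.10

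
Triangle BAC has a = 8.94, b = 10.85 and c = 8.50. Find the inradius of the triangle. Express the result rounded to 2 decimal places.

Semiperimeter s = (10.85 + 8.94 + 8.5)/2 = 14.145.
Heron's formula: area = √(14.145·3.295·5.205·5.645) ≈ 37.006.
Inradius = area/s = 37.006/14.145 ≈ 2.6162.

2.62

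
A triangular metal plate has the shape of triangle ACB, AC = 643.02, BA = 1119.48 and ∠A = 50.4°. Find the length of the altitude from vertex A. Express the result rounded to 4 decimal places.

640.8791

By the law of cosines, CB² = BA² + AC² − 2·BA·AC·cos A = 7.4901e+05, so CB ≈ 865.46.
Area = ½·BA·AC·sin A ≈ 2.7733e+05.
The altitude from A has length 2·area/CB ≈ 640.88.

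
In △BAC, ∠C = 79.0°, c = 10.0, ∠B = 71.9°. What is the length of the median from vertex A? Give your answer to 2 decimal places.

m_A ≈ 9.53

The third angle is ∠A = 180° − ∠C − ∠B = 29.10°.
Law of sines: b = c·sin B/sin C ≈ 9.6831.
Law of sines: a = c·sin A/sin C ≈ 4.9544.
Median from A: ½√(2·c² + 2·b² − a²) ≈ 9.526.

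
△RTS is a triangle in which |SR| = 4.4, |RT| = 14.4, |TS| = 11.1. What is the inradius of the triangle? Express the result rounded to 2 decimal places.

Semiperimeter s = (11.1 + 4.4 + 14.4)/2 = 14.95.
Heron's formula: area = √(14.95·3.85·10.55·0.55) ≈ 18.275.
Inradius = area/s = 18.275/14.95 ≈ 1.2224.

r ≈ 1.22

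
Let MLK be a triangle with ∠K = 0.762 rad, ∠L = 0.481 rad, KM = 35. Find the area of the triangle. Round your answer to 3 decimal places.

The third angle is ∠M = π − ∠L − ∠K = 1.899 rad.
Law of sines: LK = KM·sin M/sin L ≈ 71.621.
Law of sines: ML = KM·sin K/sin L ≈ 52.225.
Area = ½·KM·LK·sin K ≈ 865.28.

area ≈ 865.282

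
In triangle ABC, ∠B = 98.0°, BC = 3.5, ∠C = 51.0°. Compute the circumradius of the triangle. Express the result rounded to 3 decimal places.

The third angle is ∠A = 180° − ∠B − ∠C = 31.00°.
Law of sines: CA = BC·sin B/sin A ≈ 6.7295.
Law of sines: AB = BC·sin C/sin A ≈ 5.2812.
Circumradius = BC/(2 sin A) ≈ 3.3978.

R ≈ 3.398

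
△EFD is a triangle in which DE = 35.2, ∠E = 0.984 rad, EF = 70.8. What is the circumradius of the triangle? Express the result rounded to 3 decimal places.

R ≈ 35.481

By the law of cosines, FD² = DE² + EF² − 2·DE·EF·cos E = 3491.9, so FD ≈ 59.092.
Area = ½·DE·EF·sin E ≈ 1037.6.
Circumradius = FD/(2 sin E) ≈ 35.481.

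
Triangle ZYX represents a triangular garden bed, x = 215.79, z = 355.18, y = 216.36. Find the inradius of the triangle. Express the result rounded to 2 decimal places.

r ≈ 55.53

Semiperimeter s = (355.18 + 216.36 + 215.79)/2 = 393.66.
Heron's formula: area = √(393.66·38.485·177.3·177.87) ≈ 21859.
Inradius = area/s = 21859/393.66 ≈ 55.526.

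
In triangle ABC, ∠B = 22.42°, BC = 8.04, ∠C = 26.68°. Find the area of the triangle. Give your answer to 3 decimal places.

area ≈ 7.323

The third angle is ∠A = 180° − ∠B − ∠C = 130.90°.
Law of sines: CA = BC·sin B/sin A ≈ 4.0569.
Law of sines: AB = BC·sin C/sin A ≈ 4.7761.
Area = ½·BC·CA·sin C ≈ 7.3227.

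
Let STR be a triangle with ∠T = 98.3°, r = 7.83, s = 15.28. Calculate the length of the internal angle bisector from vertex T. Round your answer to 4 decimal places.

t_T ≈ 6.7725

By the law of cosines, t² = r² + s² − 2·r·s·cos T = 329.33, so t ≈ 18.147.
The bisector from T has length 2·r·s·cos(∠T/2)/(r+s) ≈ 6.7725.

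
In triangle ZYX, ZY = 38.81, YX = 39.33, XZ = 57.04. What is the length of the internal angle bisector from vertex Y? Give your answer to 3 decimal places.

By the law of cosines, cos Y = (ZY² + YX² − XZ²) / (2·ZY·YX) ≈ -0.06568, so ∠Y ≈ 1.637 rad.
The bisector from Y has length 2·ZY·YX·cos(∠Y/2)/(ZY+YX) ≈ 26.703.

26.703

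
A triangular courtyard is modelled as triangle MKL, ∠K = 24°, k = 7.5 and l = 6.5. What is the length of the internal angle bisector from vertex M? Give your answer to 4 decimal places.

Law of sines: sin L = l·sin K/k ≈ 0.35251.
Since k ≥ l, only the acute value applies: ∠L ≈ 20.64°.
Then ∠M = 180° − ∠K − ∠L ≈ 135.36°.
Law of sines gives m = k·sin M/sin K ≈ 12.957.
The bisector from M has length 2·k·l·cos(∠M/2)/(k+l) ≈ 2.6449.

2.6449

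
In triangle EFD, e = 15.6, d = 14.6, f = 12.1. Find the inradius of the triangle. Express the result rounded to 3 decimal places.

r ≈ 3.944

Semiperimeter s = (15.6 + 12.1 + 14.6)/2 = 21.15.
Heron's formula: area = √(21.15·5.55·9.05·6.55) ≈ 83.415.
Inradius = area/s = 83.415/21.15 ≈ 3.944.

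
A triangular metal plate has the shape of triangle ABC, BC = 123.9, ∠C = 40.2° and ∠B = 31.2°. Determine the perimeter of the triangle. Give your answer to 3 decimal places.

perimeter ≈ 276.000

The third angle is ∠A = 180° − ∠B − ∠C = 108.60°.
Law of sines: CA = BC·sin B/sin A ≈ 67.721.
Law of sines: AB = BC·sin C/sin A ≈ 84.379.
Semiperimeter s = (123.9+67.721+84.379)/2 = 138.
Perimeter = 123.9 + 67.721 + 84.379 = 276.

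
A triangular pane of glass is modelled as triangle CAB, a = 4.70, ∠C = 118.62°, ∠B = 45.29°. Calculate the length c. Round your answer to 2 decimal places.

14.89

The third angle is ∠A = 180° − ∠B − ∠C = 16.09°.
Law of sines: c = a·sin C/sin A ≈ 14.886.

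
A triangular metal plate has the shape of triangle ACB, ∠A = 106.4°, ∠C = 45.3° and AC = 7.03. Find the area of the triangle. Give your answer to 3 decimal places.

The third angle is ∠B = 180° − ∠A − ∠C = 28.30°.
Law of sines: CB = AC·sin A/sin B ≈ 14.225.
Law of sines: BA = AC·sin C/sin B ≈ 10.54.
Area = ½·AC·CB·sin C ≈ 35.541.

area ≈ 35.541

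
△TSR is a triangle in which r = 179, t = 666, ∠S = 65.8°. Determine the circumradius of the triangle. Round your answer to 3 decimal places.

336.964

By the law of cosines, s² = r² + t² − 2·r·t·cos S = 3.7786e+05, so s ≈ 614.7.
Area = ½·r·t·sin S ≈ 54369.
Circumradius = s/(2 sin S) ≈ 336.96.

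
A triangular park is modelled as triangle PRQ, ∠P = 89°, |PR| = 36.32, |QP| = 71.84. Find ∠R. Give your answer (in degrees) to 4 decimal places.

By the law of cosines, |RQ|² = |QP|² + |PR|² − 2·|QP|·|PR|·cos P = 6389.1, so |RQ| ≈ 79.932.
Law of cosines again: cos R = (|PR|² + |RQ|² − |QP|²)/(2·|PR|·|RQ|) ≈ 0.43870, so ∠R ≈ 63.98°.

63.9788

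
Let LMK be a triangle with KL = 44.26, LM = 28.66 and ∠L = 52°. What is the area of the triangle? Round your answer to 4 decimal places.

area ≈ 499.7925

Area = ½·KL·LM·sin L ≈ 499.79.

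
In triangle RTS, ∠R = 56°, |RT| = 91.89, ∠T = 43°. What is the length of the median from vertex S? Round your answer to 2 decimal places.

53.63

The third angle is ∠S = 180° − ∠R − ∠T = 81.00°.
Law of sines: |TS| = |RT|·sin R/sin S ≈ 77.13.
Law of sines: |SR| = |RT|·sin T/sin S ≈ 63.45.
Median from S: ½√(2·|TS|² + 2·|SR|² − |RT|²) ≈ 53.633.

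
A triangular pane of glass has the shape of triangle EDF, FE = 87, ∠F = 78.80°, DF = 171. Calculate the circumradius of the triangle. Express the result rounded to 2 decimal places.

By the law of cosines, ED² = DF² + FE² − 2·DF·FE·cos F = 31031, so ED ≈ 176.16.
Area = ½·DF·FE·sin F ≈ 7296.8.
Circumradius = ED/(2 sin F) ≈ 89.788.

89.79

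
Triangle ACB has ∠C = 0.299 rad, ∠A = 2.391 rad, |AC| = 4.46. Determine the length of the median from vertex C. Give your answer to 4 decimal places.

m_C ≈ 5.6547

The third angle is ∠B = π − ∠A − ∠C = 0.452 rad.
Law of sines: |CB| = |AC|·sin A/sin B ≈ 6.9708.
Law of sines: |BA| = |AC|·sin C/sin B ≈ 3.0105.
Median from C: ½√(2·|AC|² + 2·|CB|² − |BA|²) ≈ 5.6547.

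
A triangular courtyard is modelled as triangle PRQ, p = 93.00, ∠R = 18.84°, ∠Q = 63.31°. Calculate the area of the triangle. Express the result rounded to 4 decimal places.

The third angle is ∠P = 180° − ∠R − ∠Q = 97.85°.
Law of sines: r = p·sin R/sin P ≈ 30.316.
Law of sines: q = p·sin Q/sin P ≈ 83.877.
Area = ½·p·r·sin Q ≈ 1259.5.

1259.5015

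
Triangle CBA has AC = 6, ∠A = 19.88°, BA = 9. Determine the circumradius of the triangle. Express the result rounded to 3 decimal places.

By the law of cosines, CB² = BA² + AC² − 2·BA·AC·cos A = 15.436, so CB ≈ 3.9289.
Area = ½·BA·AC·sin A ≈ 9.1814.
Circumradius = CB/(2 sin A) ≈ 5.7769.

5.777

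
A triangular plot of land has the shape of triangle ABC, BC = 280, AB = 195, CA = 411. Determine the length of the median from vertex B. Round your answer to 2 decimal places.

Median from B: ½√(2·AB² + 2·BC² − CA²) ≈ 126.42.

m_B ≈ 126.42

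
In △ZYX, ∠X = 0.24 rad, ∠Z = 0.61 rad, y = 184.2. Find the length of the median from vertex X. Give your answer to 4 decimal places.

The third angle is ∠Y = π − ∠X − ∠Z = 2.292 rad.
Law of sines: z = y·sin Z/sin Y ≈ 140.46.
Law of sines: x = y·sin X/sin Y ≈ 58.28.
Median from X: ½√(2·z² + 2·y² − x²) ≈ 161.18.

m_X ≈ 161.1821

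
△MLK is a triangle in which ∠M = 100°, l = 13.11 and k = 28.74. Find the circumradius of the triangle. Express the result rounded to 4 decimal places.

17.0573

By the law of cosines, m² = l² + k² − 2·l·k·cos M = 1128.7, so m ≈ 33.596.
Area = ½·l·k·sin M ≈ 185.53.
Circumradius = m/(2 sin M) ≈ 17.057.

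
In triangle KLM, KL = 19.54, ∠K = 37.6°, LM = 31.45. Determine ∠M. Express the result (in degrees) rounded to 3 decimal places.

Law of sines: sin M = KL·sin K/LM ≈ 0.37909.
Since LM ≥ KL, only the acute value applies: ∠M ≈ 22.28°.
Then ∠L = 180° − ∠K − ∠M ≈ 120.12°.

∠M ≈ 22.277°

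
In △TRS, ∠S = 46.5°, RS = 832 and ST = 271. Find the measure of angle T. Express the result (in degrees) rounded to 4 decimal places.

By the law of cosines, TR² = RS² + ST² − 2·RS·ST·cos S = 4.5526e+05, so TR ≈ 674.73.
Law of cosines again: cos T = (ST² + TR² − RS²)/(2·ST·TR) ≈ -0.44716, so ∠T ≈ 116.56°.

116.5617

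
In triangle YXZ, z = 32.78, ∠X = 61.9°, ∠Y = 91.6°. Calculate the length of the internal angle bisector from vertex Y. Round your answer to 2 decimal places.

The third angle is ∠Z = 180° − ∠Y − ∠X = 26.50°.
Law of sines: y = z·sin Y/sin Z ≈ 73.437.
Law of sines: x = z·sin X/sin Z ≈ 64.806.
The bisector from Y has length 2·x·z·cos(∠Y/2)/(x+z) ≈ 30.353.

30.35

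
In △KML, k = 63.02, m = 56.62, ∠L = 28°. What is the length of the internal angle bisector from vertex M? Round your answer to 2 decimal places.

34.18

By the law of cosines, l² = k² + m² − 2·k·m·cos L = 876.29, so l ≈ 29.602.
Law of cosines again: cos M = (l² + k² − m²)/(2·l·k) ≈ 0.44009, so ∠M ≈ 63.89°.
The bisector from M has length 2·l·k·cos(∠M/2)/(l+k) ≈ 34.182.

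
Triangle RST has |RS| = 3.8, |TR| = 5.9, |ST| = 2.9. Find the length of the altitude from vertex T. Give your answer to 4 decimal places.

2.4359

Semiperimeter s = (2.9 + 5.9 + 3.8)/2 = 6.3.
Heron's formula: area = √(6.3·3.4·0.4·2.5) ≈ 4.6282.
The altitude from T has length 2·area/|RS| ≈ 2.4359.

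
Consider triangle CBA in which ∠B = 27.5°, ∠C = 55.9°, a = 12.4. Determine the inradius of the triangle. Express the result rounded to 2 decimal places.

2.08

The third angle is ∠A = 180° − ∠C − ∠B = 96.60°.
Law of sines: c = a·sin C/sin A ≈ 10.336.
Law of sines: b = a·sin B/sin A ≈ 5.7639.
Area = ½·a·c·sin B ≈ 29.592.
Semiperimeter s = (10.336+5.7639+12.4)/2 = 14.25.
Inradius = area/s = 29.592/14.25 ≈ 2.0766.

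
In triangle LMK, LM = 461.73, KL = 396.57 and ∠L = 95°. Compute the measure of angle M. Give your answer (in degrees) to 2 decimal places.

38.52

By the law of cosines, MK² = KL² + LM² − 2·KL·LM·cos L = 4.0238e+05, so MK ≈ 634.33.
Law of cosines again: cos M = (LM² + MK² − KL²)/(2·LM·MK) ≈ 0.78238, so ∠M ≈ 38.52°.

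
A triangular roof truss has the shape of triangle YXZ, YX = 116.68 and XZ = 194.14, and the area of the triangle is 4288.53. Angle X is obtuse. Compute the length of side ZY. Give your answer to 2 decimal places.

From area = ½·YX·XZ·sin X, we get sin X = 2·area/(YX·XZ) ≈ 0.37864.
Taking the obtuse solution, ∠X ≈ 157.75°.
Law of cosines then gives ZY ≈ 305.35.

305.35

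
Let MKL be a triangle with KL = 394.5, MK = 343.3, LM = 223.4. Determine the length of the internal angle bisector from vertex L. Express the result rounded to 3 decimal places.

t_L ≈ 246.833

By the law of cosines, cos L = (KL² + LM² − MK²) / (2·KL·LM) ≈ 0.49746, so ∠L ≈ 1.050 rad.
The bisector from L has length 2·KL·LM·cos(∠L/2)/(KL+LM) ≈ 246.83.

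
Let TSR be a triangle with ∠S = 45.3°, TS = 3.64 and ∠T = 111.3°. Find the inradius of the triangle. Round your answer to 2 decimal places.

1.18

The third angle is ∠R = 180° − ∠T − ∠S = 23.40°.
Law of sines: SR = TS·sin T/sin R ≈ 8.5393.
Law of sines: RT = TS·sin S/sin R ≈ 6.5147.
Area = ½·TS·SR·sin S ≈ 11.047.
Semiperimeter s = (8.5393+6.5147+3.64)/2 = 9.347.
Inradius = area/s = 11.047/9.347 ≈ 1.1819.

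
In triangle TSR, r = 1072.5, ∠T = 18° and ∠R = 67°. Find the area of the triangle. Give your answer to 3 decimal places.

area ≈ 192338.008

The third angle is ∠S = 180° − ∠R − ∠T = 95.00°.
Law of sines: t = r·sin T/sin R ≈ 360.04.
Law of sines: s = r·sin S/sin R ≈ 1160.7.
Area = ½·r·t·sin S ≈ 1.9234e+05.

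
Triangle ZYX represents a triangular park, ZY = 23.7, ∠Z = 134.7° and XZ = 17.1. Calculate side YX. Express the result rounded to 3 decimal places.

By the law of cosines, YX² = XZ² + ZY² − 2·XZ·ZY·cos Z = 1424.2, so YX ≈ 37.739.

37.739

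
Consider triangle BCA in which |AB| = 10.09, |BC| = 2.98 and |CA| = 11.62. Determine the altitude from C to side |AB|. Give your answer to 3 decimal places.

h_C ≈ 2.725

Semiperimeter s = (11.62 + 10.09 + 2.98)/2 = 12.345.
Heron's formula: area = √(12.345·0.725·2.255·9.365) ≈ 13.748.
The altitude from C has length 2·area/|AB| ≈ 2.7251.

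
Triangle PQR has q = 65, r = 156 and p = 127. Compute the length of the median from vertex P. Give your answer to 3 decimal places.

101.234

Median from P: ½√(2·q² + 2·r² − p²) ≈ 101.23.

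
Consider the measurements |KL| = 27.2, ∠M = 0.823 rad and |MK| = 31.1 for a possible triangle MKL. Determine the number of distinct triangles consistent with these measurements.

|MK|·sin M = 31.1·sin(0.823 rad) ≈ 22.8.
Since |MK| sin M < |KL| < |MK| (22.8 < 27.2 < 31.1), two triangles exist.

2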